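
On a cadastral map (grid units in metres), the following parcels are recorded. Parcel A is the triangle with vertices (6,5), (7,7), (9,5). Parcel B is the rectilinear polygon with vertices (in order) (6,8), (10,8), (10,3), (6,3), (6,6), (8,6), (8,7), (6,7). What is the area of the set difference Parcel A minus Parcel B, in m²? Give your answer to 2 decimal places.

|Parcel A| = 3, |Parcel A∩Parcel B| = 2.25.
|Parcel A ∖ Parcel B| = |Parcel A| − |Parcel A∩Parcel B| = 3 − 2.25 = 0.75.

0.75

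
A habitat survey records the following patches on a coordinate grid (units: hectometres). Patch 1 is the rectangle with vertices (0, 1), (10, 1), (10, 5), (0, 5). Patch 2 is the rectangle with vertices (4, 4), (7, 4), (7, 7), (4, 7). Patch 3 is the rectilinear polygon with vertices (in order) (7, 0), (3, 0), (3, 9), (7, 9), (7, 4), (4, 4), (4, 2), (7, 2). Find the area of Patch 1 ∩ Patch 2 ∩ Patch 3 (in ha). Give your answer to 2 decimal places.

3.00

The intersection is the polygon with vertices (7,4), (4,4), (4,5), (7,5).
By the shoelace formula its area is 3.00.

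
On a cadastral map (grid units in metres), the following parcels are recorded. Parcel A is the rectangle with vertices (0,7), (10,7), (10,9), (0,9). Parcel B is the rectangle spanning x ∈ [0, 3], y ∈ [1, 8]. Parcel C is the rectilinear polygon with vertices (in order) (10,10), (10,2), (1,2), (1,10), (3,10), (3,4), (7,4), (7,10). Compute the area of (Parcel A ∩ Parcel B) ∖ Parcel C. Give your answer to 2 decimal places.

|Parcel A ∩ Parcel B| = 3.
|(Parcel A ∩ Parcel B) ∩ Parcel C| = 2.
|(Parcel A ∩ Parcel B) ∖ Parcel C| = 3 − 2 = 1.00.

1.00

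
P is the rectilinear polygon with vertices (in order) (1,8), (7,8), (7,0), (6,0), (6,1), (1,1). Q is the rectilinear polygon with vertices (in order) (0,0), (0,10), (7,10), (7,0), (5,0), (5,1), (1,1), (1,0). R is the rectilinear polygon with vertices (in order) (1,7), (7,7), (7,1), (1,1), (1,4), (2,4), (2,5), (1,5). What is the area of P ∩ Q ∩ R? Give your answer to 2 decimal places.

35.00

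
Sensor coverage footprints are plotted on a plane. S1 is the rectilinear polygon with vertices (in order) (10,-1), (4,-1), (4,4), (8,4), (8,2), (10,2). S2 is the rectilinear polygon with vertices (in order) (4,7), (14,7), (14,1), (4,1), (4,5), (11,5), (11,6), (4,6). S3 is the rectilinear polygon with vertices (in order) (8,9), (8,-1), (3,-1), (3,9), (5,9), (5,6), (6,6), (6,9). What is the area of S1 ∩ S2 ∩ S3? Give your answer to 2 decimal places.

The intersection is the polygon with vertices (8,4), (8,2), (8,1), (4,1), (4,4).
By the shoelace formula its area is 12.00.

12.00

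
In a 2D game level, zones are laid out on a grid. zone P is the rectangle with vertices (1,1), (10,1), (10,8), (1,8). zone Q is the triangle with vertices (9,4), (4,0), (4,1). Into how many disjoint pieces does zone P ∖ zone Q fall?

1

zone P ∖ zone Q is a single connected region.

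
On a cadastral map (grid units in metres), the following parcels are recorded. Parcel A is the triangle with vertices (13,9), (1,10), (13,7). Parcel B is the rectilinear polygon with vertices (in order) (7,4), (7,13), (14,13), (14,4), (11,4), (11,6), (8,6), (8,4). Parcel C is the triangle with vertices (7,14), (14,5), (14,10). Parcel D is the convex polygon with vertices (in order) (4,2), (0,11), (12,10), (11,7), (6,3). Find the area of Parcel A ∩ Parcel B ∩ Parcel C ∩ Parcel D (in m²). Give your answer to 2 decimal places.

The intersection is the polygon with vertices (10.743,9.188), (11.703,9.108), (11.433,8.3).
By the shoelace formula its area is 0.40.

0.40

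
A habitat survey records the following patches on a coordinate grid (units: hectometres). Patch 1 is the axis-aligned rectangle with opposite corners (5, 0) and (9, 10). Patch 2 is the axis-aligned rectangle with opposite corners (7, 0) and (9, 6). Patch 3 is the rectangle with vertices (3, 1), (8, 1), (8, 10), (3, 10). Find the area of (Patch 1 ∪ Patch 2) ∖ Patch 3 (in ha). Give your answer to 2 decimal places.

13.00

|Patch 1 ∪ Patch 2| = 40.
|(Patch 1 ∪ Patch 2) ∩ Patch 3| = 27.
|(Patch 1 ∪ Patch 2) ∖ Patch 3| = 40 − 27 = 13.00.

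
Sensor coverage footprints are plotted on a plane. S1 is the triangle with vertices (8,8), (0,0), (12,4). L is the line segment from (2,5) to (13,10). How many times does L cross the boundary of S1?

2

The segment meets the boundary at (8.188,7.812), (7.5,7.5).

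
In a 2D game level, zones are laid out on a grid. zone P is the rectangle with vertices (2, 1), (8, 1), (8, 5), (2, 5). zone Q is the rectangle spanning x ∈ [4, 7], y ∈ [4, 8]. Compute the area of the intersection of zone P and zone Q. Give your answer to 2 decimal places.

|zone P∩zone Q|: x∈[4,7], y∈[4,5] → 3·1 = 3.

3.00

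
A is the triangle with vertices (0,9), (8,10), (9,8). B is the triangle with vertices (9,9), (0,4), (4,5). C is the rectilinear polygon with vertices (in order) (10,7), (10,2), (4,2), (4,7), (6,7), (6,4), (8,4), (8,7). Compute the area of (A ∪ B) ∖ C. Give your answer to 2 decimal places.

11.96

|A ∪ B| = 13.8159.
|(A ∪ B) ∩ C| = 1.8556.
|(A ∪ B) ∖ C| = 13.8159 − 1.8556 = 11.96.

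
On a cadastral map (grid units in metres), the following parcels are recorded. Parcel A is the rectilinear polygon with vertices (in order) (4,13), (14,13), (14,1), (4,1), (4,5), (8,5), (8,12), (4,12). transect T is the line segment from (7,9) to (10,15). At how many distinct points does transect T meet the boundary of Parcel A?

2

The segment meets the boundary at (9,13), (8,11).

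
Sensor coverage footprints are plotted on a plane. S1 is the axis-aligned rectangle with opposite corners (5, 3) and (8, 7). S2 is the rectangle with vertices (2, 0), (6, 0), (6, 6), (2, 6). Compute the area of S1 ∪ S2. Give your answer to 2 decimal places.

By inclusion–exclusion:
Individual areas: |S1| = 12, |S2| = 24.
|S1∩S2|: x∈[5,6], y∈[3,6] → 1·3 = 3.
|S1 ∪ S2| = 36 − 3 = 33.00.

33.00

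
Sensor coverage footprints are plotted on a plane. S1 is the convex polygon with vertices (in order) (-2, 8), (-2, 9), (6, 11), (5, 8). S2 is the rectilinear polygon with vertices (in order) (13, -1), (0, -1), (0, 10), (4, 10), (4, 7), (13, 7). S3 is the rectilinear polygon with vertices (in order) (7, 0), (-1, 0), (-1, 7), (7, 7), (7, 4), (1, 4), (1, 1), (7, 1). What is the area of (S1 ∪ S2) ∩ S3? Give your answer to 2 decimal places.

31.00

|S1 ∪ S2| = 123.
|(S1 ∪ S2) ∩ S3| = 31.00.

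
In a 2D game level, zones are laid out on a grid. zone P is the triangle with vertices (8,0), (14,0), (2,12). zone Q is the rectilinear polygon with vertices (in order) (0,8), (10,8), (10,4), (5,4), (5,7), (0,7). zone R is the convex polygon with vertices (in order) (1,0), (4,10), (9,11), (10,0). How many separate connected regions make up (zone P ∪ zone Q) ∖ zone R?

3

(zone P ∪ zone Q) ∖ zone R splits into 3 disjoint pieces (area 10.9091, area 3.25, area 1.625).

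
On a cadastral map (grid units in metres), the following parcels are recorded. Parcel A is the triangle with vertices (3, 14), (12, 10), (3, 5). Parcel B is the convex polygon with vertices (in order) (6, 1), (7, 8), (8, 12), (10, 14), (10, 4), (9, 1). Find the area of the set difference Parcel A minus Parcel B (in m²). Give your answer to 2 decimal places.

|Parcel A| = 40.5, |Parcel A∩Parcel B| = 8.5414.
|Parcel A ∖ Parcel B| = |Parcel A| − |Parcel A∩Parcel B| = 40.5 − 8.5414 = 31.96.

31.96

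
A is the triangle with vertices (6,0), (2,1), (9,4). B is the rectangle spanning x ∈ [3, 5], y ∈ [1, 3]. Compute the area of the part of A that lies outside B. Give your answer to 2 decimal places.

|A| = 9.5, |A∩B| = 1.7143.
|A ∖ B| = |A| − |A∩B| = 9.5 − 1.7143 = 7.79.

7.79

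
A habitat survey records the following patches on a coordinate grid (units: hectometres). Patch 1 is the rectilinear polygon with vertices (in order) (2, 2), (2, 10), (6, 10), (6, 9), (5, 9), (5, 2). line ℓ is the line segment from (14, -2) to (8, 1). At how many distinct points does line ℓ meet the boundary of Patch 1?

0

The segment lies entirely outside Patch 1 and never meets its boundary.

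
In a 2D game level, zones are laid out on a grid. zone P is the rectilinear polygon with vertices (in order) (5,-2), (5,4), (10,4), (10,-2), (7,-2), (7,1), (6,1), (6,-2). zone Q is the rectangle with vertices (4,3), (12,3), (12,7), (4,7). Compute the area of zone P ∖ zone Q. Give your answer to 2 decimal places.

|zone P| = 27, |zone P∩zone Q| = 5.
|zone P ∖ zone Q| = |zone P| − |zone P∩zone Q| = 27 − 5 = 22.00.

22.00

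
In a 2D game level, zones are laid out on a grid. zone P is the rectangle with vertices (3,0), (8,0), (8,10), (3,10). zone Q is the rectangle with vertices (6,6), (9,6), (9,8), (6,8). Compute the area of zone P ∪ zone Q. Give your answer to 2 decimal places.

By inclusion–exclusion:
Individual areas: |zone P| = 50, |zone Q| = 6.
|zone P∩zone Q|: x∈[6,8], y∈[6,8] → 2·2 = 4.
|zone P ∪ zone Q| = 56 − 4 = 52.00.

52.00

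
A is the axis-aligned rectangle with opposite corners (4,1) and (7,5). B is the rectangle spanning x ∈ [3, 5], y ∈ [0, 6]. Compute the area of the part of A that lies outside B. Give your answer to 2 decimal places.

|A∩B|: x∈[4,5], y∈[1,5] → 1·4 = 4.
|A| = 12.
|A ∖ B| = |A| − |A∩B| = 12 − 4 = 8.00.

8.00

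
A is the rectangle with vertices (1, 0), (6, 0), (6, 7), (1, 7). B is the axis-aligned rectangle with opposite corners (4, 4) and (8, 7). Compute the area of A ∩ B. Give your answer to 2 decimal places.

6.00

|A∩B|: x∈[4,6], y∈[4,7] → 2·3 = 6.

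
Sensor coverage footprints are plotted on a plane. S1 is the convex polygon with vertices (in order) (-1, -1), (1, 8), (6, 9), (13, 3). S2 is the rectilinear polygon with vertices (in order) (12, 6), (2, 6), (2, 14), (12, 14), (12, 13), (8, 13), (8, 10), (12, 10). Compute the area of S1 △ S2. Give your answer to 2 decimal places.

|S1| = 77.5, |S2| = 68, |S1∩S2| = 15.65.
|S1 △ S2| = |S1| + |S2| − 2·|S1∩S2| = 77.5 + 68 − 31.3 = 114.20.

114.20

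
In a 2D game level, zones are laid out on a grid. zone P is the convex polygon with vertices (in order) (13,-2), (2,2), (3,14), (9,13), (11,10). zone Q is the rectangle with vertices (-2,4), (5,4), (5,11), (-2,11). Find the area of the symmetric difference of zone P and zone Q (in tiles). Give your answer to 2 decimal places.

133.42

|zone P| = 120, |zone Q| = 49, |zone P∩zone Q| = 17.7917.
|zone P △ zone Q| = |zone P| + |zone Q| − 2·|zone P∩zone Q| = 120 + 49 − 35.5833 = 133.42.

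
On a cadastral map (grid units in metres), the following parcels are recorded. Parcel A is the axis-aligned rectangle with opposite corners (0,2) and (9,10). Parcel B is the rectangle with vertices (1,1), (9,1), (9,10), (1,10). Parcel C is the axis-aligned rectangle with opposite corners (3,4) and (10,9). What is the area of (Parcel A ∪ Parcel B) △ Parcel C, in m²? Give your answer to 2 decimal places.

|Parcel A ∪ Parcel B| = 80.
|(Parcel A ∪ Parcel B) ∩ Parcel C| = 30.
|(Parcel A ∪ Parcel B) △ Parcel C| = 80 + 35 − 60 = 55.00.

55.00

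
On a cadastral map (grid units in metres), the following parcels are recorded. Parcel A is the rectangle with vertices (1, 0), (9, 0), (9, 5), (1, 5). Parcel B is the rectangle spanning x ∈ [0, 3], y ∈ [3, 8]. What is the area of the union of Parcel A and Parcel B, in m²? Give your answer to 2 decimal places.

51.00

By inclusion–exclusion:
Individual areas: |Parcel A| = 40, |Parcel B| = 15.
|Parcel A∩Parcel B|: x∈[1,3], y∈[3,5] → 2·2 = 4.
|Parcel A ∪ Parcel B| = 55 − 4 = 51.00.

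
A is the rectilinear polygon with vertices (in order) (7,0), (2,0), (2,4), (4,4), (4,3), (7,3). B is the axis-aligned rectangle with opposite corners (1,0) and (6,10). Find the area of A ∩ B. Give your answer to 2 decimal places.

The intersection is the polygon with vertices (2,0), (2,4), (4,4), (4,3), (6,3), (6,0).
By the shoelace formula its area is 14.00.

14.00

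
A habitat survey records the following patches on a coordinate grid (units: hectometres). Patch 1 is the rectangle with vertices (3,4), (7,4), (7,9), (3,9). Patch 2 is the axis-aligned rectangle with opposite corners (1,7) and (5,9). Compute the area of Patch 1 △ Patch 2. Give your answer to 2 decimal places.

20.00

|Patch 1∩Patch 2|: x∈[3,5], y∈[7,9] → 2·2 = 4.
|Patch 1 △ Patch 2| = |Patch 1| + |Patch 2| − 2·|Patch 1∩Patch 2| = 20 + 8 − 8 = 20.00.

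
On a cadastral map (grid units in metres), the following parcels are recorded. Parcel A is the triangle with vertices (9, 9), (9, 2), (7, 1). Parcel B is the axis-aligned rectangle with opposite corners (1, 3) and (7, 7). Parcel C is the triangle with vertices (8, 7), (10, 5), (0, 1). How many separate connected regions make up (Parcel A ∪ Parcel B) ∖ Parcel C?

(Parcel A ∪ Parcel B) ∖ Parcel C splits into 4 disjoint pieces (area 4.3111, area 0.9, area 16.9583, area 0.8).

4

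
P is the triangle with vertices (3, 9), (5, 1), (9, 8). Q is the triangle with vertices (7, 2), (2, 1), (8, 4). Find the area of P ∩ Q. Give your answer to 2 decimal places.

The intersection is the polygon with vertices (4.667,2.333), (6.2,3.1), (5.387,1.677), (4.857,1.571).
By the shoelace formula its area is 0.99.

0.99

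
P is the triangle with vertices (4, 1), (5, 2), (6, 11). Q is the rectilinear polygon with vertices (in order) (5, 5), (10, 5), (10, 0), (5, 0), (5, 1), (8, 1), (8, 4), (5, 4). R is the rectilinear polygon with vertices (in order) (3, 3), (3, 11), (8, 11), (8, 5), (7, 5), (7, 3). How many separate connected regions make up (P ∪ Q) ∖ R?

(P ∪ Q) ∖ R splits into 2 disjoint pieces (area 1.1556, area 14).

2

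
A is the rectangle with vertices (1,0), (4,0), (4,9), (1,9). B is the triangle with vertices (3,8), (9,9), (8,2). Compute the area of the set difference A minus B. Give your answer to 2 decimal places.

26.32

|A| = 27, |A∩B| = 0.6833.
|A ∖ B| = |A| − |A∩B| = 27 − 0.6833 = 26.32.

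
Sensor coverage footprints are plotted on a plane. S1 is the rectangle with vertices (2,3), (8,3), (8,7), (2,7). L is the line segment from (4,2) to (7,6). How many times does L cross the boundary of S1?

1

The segment meets the boundary at (4.75,3).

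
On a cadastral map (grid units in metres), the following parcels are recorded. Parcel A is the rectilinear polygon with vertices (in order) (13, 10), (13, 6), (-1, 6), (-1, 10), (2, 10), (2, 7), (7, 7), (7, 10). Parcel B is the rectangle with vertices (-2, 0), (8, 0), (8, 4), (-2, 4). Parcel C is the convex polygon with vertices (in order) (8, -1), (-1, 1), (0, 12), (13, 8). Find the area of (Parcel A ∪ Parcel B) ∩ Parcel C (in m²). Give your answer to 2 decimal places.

|Parcel A ∪ Parcel B| = 81.
|(Parcel A ∪ Parcel B) ∩ Parcel C| = 64.22.

64.22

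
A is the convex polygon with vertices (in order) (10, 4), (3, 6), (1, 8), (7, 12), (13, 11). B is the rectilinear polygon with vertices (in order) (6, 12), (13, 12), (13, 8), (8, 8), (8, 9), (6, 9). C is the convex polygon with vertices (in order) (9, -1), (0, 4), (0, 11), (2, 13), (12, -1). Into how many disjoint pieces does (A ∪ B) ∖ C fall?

(A ∪ B) ∖ C is a single connected region.

1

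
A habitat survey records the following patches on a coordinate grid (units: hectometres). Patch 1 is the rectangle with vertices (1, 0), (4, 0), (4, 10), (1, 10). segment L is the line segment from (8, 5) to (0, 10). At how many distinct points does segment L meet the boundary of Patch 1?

The segment meets the boundary at (1,9.375), (4,7.5).

2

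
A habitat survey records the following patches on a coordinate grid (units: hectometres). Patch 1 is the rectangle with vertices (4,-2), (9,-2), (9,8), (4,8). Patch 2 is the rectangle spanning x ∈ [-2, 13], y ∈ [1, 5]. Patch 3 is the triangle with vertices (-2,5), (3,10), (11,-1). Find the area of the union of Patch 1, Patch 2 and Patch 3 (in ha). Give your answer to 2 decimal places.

By inclusion–exclusion:
Individual areas: |Patch 1| = 50, |Patch 2| = 60, |Patch 3| = 47.5.
|Patch 1∩Patch 2|: x∈[4,9], y∈[1,5] → 5·4 = 20.
|Patch 1∩Patch 3| = 20.4108.
|Patch 2∩Patch 3| = 23.0303.
|Patch 1∩Patch 2∩Patch 3| = 14.5181.
|Patch 1 ∪ Patch 2 ∪ Patch 3| = 157.5 − 63.4411 + 14.5181 = 108.58.

108.58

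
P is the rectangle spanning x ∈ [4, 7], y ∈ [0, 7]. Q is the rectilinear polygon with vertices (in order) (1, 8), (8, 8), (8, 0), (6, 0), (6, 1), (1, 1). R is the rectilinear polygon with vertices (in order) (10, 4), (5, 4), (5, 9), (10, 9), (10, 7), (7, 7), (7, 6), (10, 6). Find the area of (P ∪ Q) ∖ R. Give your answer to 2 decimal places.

|P ∪ Q| = 53.
|(P ∪ Q) ∩ R| = 11.
|(P ∪ Q) ∖ R| = 53 − 11 = 42.00.

42.00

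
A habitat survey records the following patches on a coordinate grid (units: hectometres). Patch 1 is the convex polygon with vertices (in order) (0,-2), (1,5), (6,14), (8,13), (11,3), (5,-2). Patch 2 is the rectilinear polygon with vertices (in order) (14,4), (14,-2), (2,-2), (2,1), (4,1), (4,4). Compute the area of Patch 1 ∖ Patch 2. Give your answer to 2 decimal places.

74.15

|Patch 1| = 107, |Patch 1∩Patch 2| = 32.85.
|Patch 1 ∖ Patch 2| = |Patch 1| − |Patch 1∩Patch 2| = 107 − 32.85 = 74.15.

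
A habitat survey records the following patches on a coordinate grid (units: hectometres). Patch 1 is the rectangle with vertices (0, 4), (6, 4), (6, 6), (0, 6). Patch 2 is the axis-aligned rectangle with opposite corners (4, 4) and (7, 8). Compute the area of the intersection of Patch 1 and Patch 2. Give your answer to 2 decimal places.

|Patch 1∩Patch 2|: x∈[4,6], y∈[4,6] → 2·2 = 4.

4.00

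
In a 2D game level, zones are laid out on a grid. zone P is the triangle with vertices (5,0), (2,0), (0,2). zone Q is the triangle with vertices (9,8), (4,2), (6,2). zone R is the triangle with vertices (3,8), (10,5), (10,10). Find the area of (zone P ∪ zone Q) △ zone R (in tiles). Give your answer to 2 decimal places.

|zone P ∪ zone Q| = 9.
|(zone P ∪ zone Q) ∩ zone R| = 0.6687.
|(zone P ∪ zone Q) △ zone R| = 9 + 17.5 − 1.3375 = 25.16.

25.16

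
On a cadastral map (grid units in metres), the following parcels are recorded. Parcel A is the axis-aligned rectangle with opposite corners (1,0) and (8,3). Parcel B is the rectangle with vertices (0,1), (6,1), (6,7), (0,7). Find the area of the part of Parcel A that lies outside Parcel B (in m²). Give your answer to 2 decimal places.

|Parcel A∩Parcel B|: x∈[1,6], y∈[1,3] → 5·2 = 10.
|Parcel A| = 21.
|Parcel A ∖ Parcel B| = |Parcel A| − |Parcel A∩Parcel B| = 21 − 10 = 11.00.

11.00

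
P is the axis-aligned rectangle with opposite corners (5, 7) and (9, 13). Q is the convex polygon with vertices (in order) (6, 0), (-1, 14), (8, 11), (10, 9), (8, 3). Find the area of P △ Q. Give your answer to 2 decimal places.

|P| = 24, |Q| = 68.5, |P∩Q| = 17.
|P △ Q| = |P| + |Q| − 2·|P∩Q| = 24 + 68.5 − 34 = 58.50.

58.50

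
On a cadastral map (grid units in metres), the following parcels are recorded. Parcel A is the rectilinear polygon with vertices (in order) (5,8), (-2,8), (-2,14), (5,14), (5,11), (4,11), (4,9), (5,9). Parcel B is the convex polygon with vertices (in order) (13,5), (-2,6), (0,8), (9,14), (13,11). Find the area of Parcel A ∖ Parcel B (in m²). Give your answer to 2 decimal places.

|Parcel A| = 40, |Parcel A∩Parcel B| = 6.4167.
|Parcel A ∖ Parcel B| = |Parcel A| − |Parcel A∩Parcel B| = 40 − 6.4167 = 33.58.

33.58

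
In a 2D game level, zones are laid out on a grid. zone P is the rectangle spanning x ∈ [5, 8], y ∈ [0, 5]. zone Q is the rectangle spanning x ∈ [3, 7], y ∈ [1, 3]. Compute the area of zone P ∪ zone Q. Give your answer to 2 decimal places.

19.00

By inclusion–exclusion:
Individual areas: |zone P| = 15, |zone Q| = 8.
|zone P∩zone Q|: x∈[5,7], y∈[1,3] → 2·2 = 4.
|zone P ∪ zone Q| = 23 − 4 = 19.00.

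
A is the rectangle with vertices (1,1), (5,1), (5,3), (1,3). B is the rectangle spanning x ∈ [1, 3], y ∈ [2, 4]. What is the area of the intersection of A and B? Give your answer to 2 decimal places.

|A∩B|: x∈[1,3], y∈[2,3] → 2·1 = 2.

2.00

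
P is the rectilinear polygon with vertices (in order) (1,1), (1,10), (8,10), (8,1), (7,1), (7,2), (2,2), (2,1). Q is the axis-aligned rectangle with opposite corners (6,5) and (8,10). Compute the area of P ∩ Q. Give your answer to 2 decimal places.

10.00

The intersection is the polygon with vertices (8,10), (8,5), (6,5), (6,10).
By the shoelace formula its area is 10.00.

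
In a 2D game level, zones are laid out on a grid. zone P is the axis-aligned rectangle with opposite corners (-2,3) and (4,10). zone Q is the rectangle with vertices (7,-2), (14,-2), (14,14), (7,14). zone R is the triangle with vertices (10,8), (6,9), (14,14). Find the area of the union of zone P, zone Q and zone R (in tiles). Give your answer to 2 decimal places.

154.44

By inclusion–exclusion:
Individual areas: |zone P| = 42, |zone Q| = 112, |zone R| = 14.
|zone P∩zone Q| = 0 (no overlap).
|zone P∩zone R| = 0.
|zone Q∩zone R| = 13.5625.
|zone P∩zone Q∩zone R| = 0.
|zone P ∪ zone Q ∪ zone R| = 168 − 13.5625 + 0 = 154.44.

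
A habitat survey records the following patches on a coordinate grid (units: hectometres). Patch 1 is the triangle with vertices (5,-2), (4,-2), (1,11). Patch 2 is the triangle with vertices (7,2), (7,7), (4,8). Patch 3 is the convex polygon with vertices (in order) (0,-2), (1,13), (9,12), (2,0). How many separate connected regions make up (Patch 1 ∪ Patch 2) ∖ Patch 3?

2

(Patch 1 ∪ Patch 2) ∖ Patch 3 splits into 2 disjoint pieces (area 3.5834, area 5.2102).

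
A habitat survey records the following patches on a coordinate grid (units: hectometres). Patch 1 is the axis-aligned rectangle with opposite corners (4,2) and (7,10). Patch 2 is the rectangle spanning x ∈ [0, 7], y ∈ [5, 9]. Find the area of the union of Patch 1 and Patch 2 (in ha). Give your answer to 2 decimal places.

By inclusion–exclusion:
Individual areas: |Patch 1| = 24, |Patch 2| = 28.
|Patch 1∩Patch 2|: x∈[4,7], y∈[5,9] → 3·4 = 12.
|Patch 1 ∪ Patch 2| = 52 − 12 = 40.00.

40.00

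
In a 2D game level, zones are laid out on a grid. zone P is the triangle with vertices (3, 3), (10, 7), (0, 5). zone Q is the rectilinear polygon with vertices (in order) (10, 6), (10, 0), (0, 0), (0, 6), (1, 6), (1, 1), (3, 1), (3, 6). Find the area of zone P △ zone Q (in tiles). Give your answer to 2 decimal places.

|zone P| = 13, |zone Q| = 50, |zone P∩zone Q| = 7.9083.
|zone P △ zone Q| = |zone P| + |zone Q| − 2·|zone P∩zone Q| = 13 + 50 − 15.8167 = 47.18.

47.18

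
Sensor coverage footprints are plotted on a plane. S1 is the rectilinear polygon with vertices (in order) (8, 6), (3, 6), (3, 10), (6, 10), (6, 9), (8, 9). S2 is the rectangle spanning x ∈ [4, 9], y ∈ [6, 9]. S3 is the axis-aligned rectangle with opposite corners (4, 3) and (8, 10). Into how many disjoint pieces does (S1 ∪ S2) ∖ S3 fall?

2

(S1 ∪ S2) ∖ S3 splits into 2 disjoint pieces (area 4, area 3).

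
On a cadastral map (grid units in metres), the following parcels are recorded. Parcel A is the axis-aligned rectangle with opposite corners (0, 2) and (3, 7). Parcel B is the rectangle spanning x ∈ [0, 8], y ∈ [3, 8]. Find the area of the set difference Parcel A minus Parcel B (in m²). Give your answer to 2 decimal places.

|Parcel A∩Parcel B|: x∈[0,3], y∈[3,7] → 3·4 = 12.
|Parcel A| = 15.
|Parcel A ∖ Parcel B| = |Parcel A| − |Parcel A∩Parcel B| = 15 − 12 = 3.00.

3.00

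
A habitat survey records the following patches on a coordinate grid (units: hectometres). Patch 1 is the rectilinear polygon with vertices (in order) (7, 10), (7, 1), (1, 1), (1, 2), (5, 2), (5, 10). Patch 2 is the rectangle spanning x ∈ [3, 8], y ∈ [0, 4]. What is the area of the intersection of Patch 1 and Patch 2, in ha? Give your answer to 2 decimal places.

8.00

The intersection is the polygon with vertices (7,1), (3,1), (3,2), (5,2), (5,4), (7,4).
By the shoelace formula its area is 8.00.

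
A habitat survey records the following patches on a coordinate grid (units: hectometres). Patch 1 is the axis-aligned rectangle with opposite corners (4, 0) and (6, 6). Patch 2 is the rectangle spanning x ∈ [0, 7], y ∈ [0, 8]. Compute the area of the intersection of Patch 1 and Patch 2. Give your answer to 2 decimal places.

|Patch 1∩Patch 2|: x∈[4,6], y∈[0,6] → 2·6 = 12.

12.00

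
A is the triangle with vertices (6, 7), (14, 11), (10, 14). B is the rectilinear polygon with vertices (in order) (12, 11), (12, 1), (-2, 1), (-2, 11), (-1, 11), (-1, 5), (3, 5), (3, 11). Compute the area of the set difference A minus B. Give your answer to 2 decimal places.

|A| = 20, |A∩B| = 10.4286.
|A ∖ B| = |A| − |A∩B| = 20 − 10.4286 = 9.57.

9.57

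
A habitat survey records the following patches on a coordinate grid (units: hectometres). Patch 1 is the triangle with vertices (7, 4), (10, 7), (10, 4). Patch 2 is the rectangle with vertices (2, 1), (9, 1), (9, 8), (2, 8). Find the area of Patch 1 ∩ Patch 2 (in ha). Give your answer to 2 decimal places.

2.00

The intersection is the polygon with vertices (9,6), (9,4), (7,4).
By the shoelace formula its area is 2.00.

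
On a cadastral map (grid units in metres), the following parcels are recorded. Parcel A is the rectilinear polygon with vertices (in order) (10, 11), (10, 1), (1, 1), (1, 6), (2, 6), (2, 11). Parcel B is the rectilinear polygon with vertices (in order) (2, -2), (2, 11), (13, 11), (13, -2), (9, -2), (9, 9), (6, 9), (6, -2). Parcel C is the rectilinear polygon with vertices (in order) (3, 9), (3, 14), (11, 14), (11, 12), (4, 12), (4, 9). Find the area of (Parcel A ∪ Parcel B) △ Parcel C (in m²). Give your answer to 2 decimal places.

|Parcel A ∪ Parcel B| = 139.
|(Parcel A ∪ Parcel B) ∩ Parcel C| = 2.
|(Parcel A ∪ Parcel B) △ Parcel C| = 139 + 19 − 4 = 154.00.

154.00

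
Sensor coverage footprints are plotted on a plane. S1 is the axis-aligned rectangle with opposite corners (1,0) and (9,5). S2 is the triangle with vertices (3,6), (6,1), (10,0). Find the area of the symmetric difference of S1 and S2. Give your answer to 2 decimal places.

|S1| = 40, |S2| = 8.5, |S1∩S2| = 7.9131.
|S1 △ S2| = |S1| + |S2| − 2·|S1∩S2| = 40 + 8.5 − 15.8262 = 32.67.

32.67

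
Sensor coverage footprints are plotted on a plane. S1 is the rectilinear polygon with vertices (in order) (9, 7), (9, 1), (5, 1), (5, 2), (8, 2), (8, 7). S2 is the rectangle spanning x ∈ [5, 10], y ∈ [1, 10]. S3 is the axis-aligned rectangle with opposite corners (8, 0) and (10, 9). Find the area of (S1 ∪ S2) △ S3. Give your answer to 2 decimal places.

|S1 ∪ S2| = 45.
|(S1 ∪ S2) ∩ S3| = 16.
|(S1 ∪ S2) △ S3| = 45 + 18 − 32 = 31.00.

31.00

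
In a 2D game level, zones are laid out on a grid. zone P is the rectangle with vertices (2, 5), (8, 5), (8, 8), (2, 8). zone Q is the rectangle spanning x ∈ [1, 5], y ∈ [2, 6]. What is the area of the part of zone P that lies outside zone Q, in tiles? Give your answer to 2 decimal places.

15.00

|zone P∩zone Q|: x∈[2,5], y∈[5,6] → 3·1 = 3.
|zone P| = 18.
|zone P ∖ zone Q| = |zone P| − |zone P∩zone Q| = 18 − 3 = 15.00.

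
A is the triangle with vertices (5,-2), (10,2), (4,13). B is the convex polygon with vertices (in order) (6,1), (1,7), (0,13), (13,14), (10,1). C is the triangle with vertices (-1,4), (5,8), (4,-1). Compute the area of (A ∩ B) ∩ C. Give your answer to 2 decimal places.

1.11

The region (A ∩ B) ∩ C is the polygon with vertices (4.362,7.574), (5,8), (4.583,4.25).
By the shoelace formula its area is 1.11.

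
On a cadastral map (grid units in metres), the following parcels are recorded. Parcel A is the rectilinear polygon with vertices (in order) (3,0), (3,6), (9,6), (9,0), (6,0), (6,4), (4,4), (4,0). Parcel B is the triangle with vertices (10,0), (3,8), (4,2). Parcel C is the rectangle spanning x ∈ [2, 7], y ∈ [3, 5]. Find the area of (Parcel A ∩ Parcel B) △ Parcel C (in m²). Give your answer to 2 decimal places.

|Parcel A ∩ Parcel B| = 10.5119.
|(Parcel A ∩ Parcel B) ∩ Parcel C| = 3.5863.
|(Parcel A ∩ Parcel B) △ Parcel C| = 10.5119 + 10 − 7.1726 = 13.34.

13.34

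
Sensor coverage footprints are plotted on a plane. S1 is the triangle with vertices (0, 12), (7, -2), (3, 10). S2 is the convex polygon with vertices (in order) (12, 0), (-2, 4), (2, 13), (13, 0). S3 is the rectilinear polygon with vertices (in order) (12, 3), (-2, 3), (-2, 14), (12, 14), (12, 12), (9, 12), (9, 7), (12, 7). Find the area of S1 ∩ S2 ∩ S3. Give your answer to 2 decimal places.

The intersection is the polygon with vertices (1.2,11.2), (3,10), (5.333,3), (4.5,3), (0.824,10.353).
By the shoelace formula its area is 11.26.

11.26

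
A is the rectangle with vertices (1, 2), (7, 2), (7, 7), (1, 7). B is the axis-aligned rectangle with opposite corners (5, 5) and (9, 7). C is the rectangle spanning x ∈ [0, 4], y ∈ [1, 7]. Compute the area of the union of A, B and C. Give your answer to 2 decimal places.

43.00

By inclusion–exclusion:
Individual areas: |A| = 30, |B| = 8, |C| = 24.
|A∩B|: x∈[5,7], y∈[5,7] → 2·2 = 4.
|A∩C|: x∈[1,4], y∈[2,7] → 3·5 = 15.
|B∩C| = 0 (no overlap).
|A∩B∩C| = 0.
|A ∪ B ∪ C| = 62 − 19 + 0 = 43.00.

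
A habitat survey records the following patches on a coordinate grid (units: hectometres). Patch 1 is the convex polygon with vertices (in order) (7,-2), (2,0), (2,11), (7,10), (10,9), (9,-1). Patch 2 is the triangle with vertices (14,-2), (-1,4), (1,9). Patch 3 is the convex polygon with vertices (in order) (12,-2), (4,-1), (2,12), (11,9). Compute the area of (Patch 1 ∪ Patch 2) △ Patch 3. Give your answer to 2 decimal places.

47.73

|Patch 1 ∪ Patch 2| = 101.5207.
|(Patch 1 ∪ Patch 2) ∩ Patch 3| = 76.394.
|(Patch 1 ∪ Patch 2) △ Patch 3| = 101.5207 + 99 − 152.7881 = 47.73.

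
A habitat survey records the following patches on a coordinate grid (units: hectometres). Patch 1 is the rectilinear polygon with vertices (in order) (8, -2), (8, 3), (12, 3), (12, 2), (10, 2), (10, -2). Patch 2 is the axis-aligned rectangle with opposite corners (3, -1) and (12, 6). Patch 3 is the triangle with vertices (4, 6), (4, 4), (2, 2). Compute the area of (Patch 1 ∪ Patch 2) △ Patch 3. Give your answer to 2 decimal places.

64.00

|Patch 1 ∪ Patch 2| = 65.
|(Patch 1 ∪ Patch 2) ∩ Patch 3| = 1.5.
|(Patch 1 ∪ Patch 2) △ Patch 3| = 65 + 2 − 3 = 64.00.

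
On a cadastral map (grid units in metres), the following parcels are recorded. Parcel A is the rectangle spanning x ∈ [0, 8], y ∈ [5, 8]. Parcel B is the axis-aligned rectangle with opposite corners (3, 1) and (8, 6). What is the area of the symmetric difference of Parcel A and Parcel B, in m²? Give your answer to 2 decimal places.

|Parcel A∩Parcel B|: x∈[3,8], y∈[5,6] → 5·1 = 5.
|Parcel A △ Parcel B| = |Parcel A| + |Parcel B| − 2·|Parcel A∩Parcel B| = 24 + 25 − 10 = 39.00.

39.00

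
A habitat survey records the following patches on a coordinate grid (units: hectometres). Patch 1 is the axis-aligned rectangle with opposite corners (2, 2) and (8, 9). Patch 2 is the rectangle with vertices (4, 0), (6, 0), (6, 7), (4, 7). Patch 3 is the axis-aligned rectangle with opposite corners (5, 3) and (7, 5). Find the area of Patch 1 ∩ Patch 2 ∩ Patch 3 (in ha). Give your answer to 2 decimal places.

The intersection is the polygon with vertices (6,3), (5,3), (5,5), (6,5).
By the shoelace formula its area is 2.00.

2.00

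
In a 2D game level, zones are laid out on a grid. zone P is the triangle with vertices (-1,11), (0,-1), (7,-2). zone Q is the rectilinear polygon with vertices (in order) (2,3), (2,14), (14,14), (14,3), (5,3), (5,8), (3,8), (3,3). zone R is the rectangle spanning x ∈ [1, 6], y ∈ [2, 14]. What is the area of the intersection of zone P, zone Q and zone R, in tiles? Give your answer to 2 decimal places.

The intersection is the polygon with vertices (3,3), (2,3), (2,6.125), (3,4.5).
By the shoelace formula its area is 2.31.

2.31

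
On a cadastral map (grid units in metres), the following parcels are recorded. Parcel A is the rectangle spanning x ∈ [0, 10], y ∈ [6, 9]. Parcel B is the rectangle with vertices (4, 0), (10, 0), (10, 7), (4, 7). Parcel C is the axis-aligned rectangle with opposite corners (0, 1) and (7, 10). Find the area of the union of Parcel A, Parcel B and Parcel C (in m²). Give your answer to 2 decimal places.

93.00

By inclusion–exclusion:
Individual areas: |Parcel A| = 30, |Parcel B| = 42, |Parcel C| = 63.
|Parcel A∩Parcel B|: x∈[4,10], y∈[6,7] → 6·1 = 6.
|Parcel A∩Parcel C|: x∈[0,7], y∈[6,9] → 7·3 = 21.
|Parcel B∩Parcel C|: x∈[4,7], y∈[1,7] → 3·6 = 18.
|Parcel A∩Parcel B∩Parcel C| = 3.
|Parcel A ∪ Parcel B ∪ Parcel C| = 135 − 45 + 3 = 93.00.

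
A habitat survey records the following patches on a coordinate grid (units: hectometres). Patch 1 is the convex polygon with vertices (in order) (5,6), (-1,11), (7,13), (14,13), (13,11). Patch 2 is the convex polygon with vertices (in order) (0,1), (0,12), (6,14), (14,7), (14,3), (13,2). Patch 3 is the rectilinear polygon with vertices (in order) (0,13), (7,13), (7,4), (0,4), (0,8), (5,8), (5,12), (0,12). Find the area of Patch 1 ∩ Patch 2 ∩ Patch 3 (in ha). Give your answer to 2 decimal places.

The intersection is the polygon with vertices (7,13), (7,7.25), (5,6), (2.6,8), (5,8), (5,12), (3,12).
By the shoelace formula its area is 15.15.

15.15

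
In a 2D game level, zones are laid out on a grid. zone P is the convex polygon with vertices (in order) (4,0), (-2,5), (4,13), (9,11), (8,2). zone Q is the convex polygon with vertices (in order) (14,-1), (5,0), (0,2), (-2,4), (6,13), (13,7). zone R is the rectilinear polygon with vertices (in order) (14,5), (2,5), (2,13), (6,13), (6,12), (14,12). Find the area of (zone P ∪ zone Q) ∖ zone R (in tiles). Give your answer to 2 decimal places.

|zone P ∪ zone Q| = 146.2686.
|(zone P ∪ zone Q) ∩ zone R| = 63.7504.
|(zone P ∪ zone Q) ∖ zone R| = 146.2686 − 63.7504 = 82.52.

82.52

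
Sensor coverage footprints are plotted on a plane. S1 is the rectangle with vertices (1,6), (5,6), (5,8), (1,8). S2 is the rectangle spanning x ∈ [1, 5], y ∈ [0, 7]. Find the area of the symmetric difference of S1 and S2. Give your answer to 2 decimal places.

28.00

|S1∩S2|: x∈[1,5], y∈[6,7] → 4·1 = 4.
|S1 △ S2| = |S1| + |S2| − 2·|S1∩S2| = 8 + 28 − 8 = 28.00.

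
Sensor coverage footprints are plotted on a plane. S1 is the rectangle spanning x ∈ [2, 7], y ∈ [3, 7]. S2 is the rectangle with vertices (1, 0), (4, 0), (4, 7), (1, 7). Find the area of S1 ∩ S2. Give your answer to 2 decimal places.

8.00

|S1∩S2|: x∈[2,4], y∈[3,7] → 2·4 = 8.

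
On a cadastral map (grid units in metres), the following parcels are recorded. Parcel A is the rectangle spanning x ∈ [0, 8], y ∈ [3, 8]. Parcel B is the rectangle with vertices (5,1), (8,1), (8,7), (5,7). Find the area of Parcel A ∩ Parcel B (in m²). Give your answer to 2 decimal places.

|Parcel A∩Parcel B|: x∈[5,8], y∈[3,7] → 3·4 = 12.

12.00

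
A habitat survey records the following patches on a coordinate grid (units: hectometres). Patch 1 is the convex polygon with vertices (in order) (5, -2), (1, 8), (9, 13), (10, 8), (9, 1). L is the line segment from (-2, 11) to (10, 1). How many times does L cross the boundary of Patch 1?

The segment meets the boundary at (9.106,1.745), (1.343,8.214).

2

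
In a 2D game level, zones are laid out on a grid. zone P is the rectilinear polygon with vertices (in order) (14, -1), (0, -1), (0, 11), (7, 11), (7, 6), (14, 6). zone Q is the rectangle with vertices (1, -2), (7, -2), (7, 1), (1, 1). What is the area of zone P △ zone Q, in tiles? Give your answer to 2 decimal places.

|zone P| = 133, |zone Q| = 18, |zone P∩zone Q| = 12.
|zone P △ zone Q| = |zone P| + |zone Q| − 2·|zone P∩zone Q| = 133 + 18 − 24 = 127.00.

127.00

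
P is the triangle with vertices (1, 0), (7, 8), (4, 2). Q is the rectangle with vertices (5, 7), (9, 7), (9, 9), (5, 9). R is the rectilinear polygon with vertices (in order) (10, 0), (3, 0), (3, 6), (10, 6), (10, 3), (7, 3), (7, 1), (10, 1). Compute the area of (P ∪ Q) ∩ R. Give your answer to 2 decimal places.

The region (P ∪ Q) ∩ R is the polygon with vertices (4,2), (3,1.333), (3,2.667), (5.5,6), (6,6).
By the shoelace formula its area is 4.17.

4.17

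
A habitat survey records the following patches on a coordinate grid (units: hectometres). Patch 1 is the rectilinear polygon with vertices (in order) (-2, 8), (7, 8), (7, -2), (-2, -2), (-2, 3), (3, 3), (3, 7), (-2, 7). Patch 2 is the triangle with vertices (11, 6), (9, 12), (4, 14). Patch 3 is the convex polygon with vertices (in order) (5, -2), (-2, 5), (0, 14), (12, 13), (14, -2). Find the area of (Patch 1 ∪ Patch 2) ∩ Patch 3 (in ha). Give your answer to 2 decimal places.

|Patch 1 ∪ Patch 2| = 83.
|(Patch 1 ∪ Patch 2) ∩ Patch 3| = 59.82.

59.82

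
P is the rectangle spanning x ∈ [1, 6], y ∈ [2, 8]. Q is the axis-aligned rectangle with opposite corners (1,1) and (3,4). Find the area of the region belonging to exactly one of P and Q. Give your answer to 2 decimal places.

28.00

|P∩Q|: x∈[1,3], y∈[2,4] → 2·2 = 4.
|P △ Q| = |P| + |Q| − 2·|P∩Q| = 30 + 6 − 8 = 28.00.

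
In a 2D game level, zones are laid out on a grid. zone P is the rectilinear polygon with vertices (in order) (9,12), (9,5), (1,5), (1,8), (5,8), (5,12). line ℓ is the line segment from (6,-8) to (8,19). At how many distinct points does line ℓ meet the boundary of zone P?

2

The segment meets the boundary at (7.481,12), (6.963,5).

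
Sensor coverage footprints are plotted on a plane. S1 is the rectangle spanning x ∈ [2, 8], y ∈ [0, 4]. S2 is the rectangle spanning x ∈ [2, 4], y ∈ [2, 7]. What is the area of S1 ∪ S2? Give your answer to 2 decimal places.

30.00

By inclusion–exclusion:
Individual areas: |S1| = 24, |S2| = 10.
|S1∩S2|: x∈[2,4], y∈[2,4] → 2·2 = 4.
|S1 ∪ S2| = 34 − 4 = 30.00.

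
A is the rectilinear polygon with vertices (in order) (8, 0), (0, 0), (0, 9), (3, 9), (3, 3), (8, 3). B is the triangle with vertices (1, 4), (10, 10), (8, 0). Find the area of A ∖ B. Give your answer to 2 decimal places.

|A| = 42, |A∩B| = 10.3333.
|A ∖ B| = |A| − |A∩B| = 42 − 10.3333 = 31.67.

31.67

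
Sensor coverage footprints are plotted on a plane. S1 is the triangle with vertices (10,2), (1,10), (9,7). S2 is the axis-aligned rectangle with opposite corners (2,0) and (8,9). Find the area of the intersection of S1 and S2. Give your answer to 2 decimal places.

The intersection is the polygon with vertices (2.125,9), (3.667,9), (8,7.375), (8,3.778).
By the shoelace formula its area is 11.82.

11.82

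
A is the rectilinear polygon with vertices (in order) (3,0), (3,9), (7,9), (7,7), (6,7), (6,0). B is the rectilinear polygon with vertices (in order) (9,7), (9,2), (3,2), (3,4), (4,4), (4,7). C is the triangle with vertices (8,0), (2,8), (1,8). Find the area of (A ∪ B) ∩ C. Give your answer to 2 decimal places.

The region (A ∪ B) ∩ C is the polygon with vertices (3,6.667), (6.5,2), (6.25,2), (3,5.714).
By the shoelace formula its area is 2.13.

2.13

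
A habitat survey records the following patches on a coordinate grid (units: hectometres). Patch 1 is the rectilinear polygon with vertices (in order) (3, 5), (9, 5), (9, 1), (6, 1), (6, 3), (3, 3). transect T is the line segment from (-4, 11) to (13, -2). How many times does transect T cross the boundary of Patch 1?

2

The segment meets the boundary at (9,1.059), (3.846,5).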